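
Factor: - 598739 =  - 103^1*5813^1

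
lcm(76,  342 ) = 684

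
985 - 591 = 394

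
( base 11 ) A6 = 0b1110100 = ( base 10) 116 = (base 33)3H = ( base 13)8c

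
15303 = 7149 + 8154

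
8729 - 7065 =1664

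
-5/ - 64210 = 1/12842=0.00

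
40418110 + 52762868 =93180978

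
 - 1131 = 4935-6066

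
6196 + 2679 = 8875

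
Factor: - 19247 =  - 19^1*1013^1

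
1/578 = 1/578 = 0.00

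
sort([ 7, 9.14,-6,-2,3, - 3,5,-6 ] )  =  [ - 6, - 6,  -  3,-2,3, 5, 7,9.14 ] 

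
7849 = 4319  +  3530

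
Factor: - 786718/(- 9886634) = 31^1 * 12689^1*4943317^( - 1) = 393359/4943317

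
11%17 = 11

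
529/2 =264 + 1/2 = 264.50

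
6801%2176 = 273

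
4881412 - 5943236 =-1061824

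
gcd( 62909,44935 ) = 8987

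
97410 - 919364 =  - 821954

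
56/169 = 56/169 = 0.33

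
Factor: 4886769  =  3^1*17^1 * 95819^1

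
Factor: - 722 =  - 2^1*19^2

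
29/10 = 29/10 =2.90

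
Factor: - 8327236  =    -  2^2*2081809^1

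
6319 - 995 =5324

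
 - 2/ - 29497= 2/29497= 0.00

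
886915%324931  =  237053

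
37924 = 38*998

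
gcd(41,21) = 1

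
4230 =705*6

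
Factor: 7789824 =2^8*3^3*7^2 * 23^1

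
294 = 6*49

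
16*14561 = 232976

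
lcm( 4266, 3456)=273024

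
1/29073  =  1/29073 = 0.00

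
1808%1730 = 78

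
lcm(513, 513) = 513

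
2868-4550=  - 1682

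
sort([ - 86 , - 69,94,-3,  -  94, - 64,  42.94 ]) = [  -  94, - 86, - 69, - 64,-3,42.94, 94] 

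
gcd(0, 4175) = 4175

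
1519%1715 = 1519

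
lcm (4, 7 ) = 28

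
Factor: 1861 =1861^1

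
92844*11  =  1021284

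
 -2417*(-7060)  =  17064020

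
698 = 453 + 245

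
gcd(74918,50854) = 94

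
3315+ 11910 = 15225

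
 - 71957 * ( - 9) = 647613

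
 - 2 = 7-9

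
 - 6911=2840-9751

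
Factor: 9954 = 2^1*3^2*7^1 * 79^1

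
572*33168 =18972096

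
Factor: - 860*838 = -2^3* 5^1*43^1 *419^1 = -720680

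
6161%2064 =2033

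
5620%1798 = 226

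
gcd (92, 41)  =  1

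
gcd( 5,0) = 5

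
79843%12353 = 5725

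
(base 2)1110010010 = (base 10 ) 914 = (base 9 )1225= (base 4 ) 32102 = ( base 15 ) 40E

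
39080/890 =43 + 81/89= 43.91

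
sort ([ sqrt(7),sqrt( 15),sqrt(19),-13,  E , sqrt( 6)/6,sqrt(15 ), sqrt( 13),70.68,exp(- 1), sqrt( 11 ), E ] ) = [-13,exp( - 1 ), sqrt( 6)/6 , sqrt(7 ),E,E,  sqrt( 11 ),sqrt( 13), sqrt (15 ),sqrt( 15), sqrt(19),70.68]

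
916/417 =916/417 = 2.20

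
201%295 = 201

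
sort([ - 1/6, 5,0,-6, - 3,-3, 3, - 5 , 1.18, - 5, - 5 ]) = [ - 6, - 5 , - 5, - 5, - 3, - 3,-1/6 , 0,  1.18,3,5]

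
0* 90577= 0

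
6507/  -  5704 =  - 6507/5704 = - 1.14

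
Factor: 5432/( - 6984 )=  - 7/9 = - 3^ ( - 2)*7^1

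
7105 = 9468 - 2363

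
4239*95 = 402705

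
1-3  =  -2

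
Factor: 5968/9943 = 2^4*61^( -1) * 163^(-1 )*373^1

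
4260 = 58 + 4202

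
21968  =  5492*4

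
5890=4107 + 1783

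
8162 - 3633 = 4529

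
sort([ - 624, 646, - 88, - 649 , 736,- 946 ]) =[-946, - 649, - 624,-88, 646,736]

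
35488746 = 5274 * 6729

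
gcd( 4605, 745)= 5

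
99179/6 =16529 + 5/6 = 16529.83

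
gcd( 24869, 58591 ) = 13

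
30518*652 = 19897736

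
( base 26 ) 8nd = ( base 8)13603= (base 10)6019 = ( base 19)GCF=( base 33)5hd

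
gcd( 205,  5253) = 1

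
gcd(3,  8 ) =1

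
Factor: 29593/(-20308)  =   -2^ ( - 2 )*101^1*293^1*5077^(-1 ) 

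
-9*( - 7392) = 66528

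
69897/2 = 34948 + 1/2= 34948.50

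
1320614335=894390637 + 426223698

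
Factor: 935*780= 729300=2^2*3^1*5^2*11^1*13^1*17^1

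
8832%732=48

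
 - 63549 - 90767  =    -  154316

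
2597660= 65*39964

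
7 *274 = 1918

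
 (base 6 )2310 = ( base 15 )266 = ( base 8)1042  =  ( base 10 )546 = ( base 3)202020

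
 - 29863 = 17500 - 47363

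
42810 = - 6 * ( -7135)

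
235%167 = 68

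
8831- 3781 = 5050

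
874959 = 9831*89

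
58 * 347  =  20126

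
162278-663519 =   -  501241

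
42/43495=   42/43495 =0.00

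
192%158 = 34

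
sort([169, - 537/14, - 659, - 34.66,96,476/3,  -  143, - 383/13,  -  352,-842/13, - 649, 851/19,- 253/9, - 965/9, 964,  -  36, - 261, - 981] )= [- 981, - 659, - 649, -352, - 261,-143, - 965/9, - 842/13, - 537/14,-36, - 34.66, - 383/13, - 253/9,851/19,  96 , 476/3, 169,964]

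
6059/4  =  6059/4=1514.75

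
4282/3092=2141/1546 = 1.38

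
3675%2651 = 1024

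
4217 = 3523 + 694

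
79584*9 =716256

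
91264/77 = 91264/77 = 1185.25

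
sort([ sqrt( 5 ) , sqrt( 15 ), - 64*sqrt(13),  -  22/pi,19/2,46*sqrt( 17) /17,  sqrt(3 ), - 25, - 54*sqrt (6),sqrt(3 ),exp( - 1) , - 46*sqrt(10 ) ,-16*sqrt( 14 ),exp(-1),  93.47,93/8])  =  [ - 64*sqrt( 13 ), - 46*sqrt(10), - 54*sqrt(6 ), - 16*sqrt(14 ), - 25, - 22/pi,exp( - 1), exp(-1), sqrt(3 ), sqrt(3 ) , sqrt( 5 ),sqrt( 15),19/2,46*sqrt(17 ) /17 , 93/8,93.47 ]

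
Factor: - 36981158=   -  2^1*18490579^1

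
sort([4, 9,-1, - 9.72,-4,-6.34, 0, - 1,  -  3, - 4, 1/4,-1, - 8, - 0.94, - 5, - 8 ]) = [ - 9.72, - 8, - 8, - 6.34,-5,-4, - 4,-3,-1, -1, - 1, - 0.94,0,1/4,4,9 ] 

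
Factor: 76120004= 2^2*19^1*31^1*32309^1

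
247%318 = 247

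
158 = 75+83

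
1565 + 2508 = 4073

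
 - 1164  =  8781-9945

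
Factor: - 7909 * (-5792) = 2^5*11^1*181^1 * 719^1=45808928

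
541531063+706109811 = 1247640874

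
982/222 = 491/111 = 4.42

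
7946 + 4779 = 12725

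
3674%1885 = 1789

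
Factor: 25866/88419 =8622/29473  =  2^1*3^2 * 479^1*29473^( - 1)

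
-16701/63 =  -266 +19/21 = -265.10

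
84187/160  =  526  +  27/160  =  526.17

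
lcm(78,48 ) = 624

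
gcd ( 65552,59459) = 1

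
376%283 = 93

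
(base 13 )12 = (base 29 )f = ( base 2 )1111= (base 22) F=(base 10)15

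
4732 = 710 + 4022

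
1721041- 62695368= -60974327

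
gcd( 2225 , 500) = 25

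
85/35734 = 5/2102 = 0.00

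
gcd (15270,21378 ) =3054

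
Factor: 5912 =2^3*739^1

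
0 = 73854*0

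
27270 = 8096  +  19174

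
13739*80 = 1099120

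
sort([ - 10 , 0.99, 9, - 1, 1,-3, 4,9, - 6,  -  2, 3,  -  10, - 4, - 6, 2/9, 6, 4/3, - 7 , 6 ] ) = [ - 10, - 10,-7,- 6, - 6, - 4, - 3, - 2, - 1, 2/9,0.99, 1,4/3,  3,4, 6,  6 , 9, 9]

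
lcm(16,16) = 16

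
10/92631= 10/92631 = 0.00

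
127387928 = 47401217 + 79986711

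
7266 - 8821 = -1555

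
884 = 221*4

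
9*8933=80397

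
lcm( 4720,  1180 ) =4720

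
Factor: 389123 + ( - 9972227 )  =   - 2^9*3^1* 17^1*367^1 = - 9583104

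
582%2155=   582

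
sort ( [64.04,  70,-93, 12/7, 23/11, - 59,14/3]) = [ -93,  -  59,12/7,23/11, 14/3,64.04,70]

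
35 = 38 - 3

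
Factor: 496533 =3^1*165511^1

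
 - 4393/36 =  - 123  +  35/36 = -122.03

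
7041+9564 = 16605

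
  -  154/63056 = - 11/4504 = - 0.00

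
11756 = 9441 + 2315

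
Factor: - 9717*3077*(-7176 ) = 2^3 *3^2 * 13^1*17^1*23^1*41^1* 79^1 * 181^1 =214556723784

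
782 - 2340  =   - 1558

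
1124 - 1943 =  - 819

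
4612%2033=546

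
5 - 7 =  - 2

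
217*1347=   292299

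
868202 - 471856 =396346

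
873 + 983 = 1856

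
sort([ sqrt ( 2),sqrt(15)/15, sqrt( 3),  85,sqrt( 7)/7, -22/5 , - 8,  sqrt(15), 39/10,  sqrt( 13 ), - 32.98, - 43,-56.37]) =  [-56.37, - 43, - 32.98,  -  8, - 22/5,sqrt( 15)/15, sqrt(7) /7,sqrt( 2) , sqrt( 3), sqrt( 13) , sqrt( 15 ),39/10,  85]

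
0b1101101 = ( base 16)6d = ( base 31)3g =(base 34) 37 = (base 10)109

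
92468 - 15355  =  77113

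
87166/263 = 331  +  113/263 = 331.43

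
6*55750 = 334500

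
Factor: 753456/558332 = 2^2*3^1 * 11^1 * 97^( - 1)*1427^1*1439^ ( - 1)=188364/139583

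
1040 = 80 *13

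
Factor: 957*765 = 732105=3^3*5^1 * 11^1*17^1*29^1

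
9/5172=3/1724 = 0.00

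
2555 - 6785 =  - 4230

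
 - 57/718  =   - 1 + 661/718 = - 0.08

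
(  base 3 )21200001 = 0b1010111010110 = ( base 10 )5590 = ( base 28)73i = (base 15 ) 19ca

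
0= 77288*0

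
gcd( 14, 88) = 2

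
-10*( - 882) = 8820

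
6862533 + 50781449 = 57643982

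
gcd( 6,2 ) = 2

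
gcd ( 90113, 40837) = 97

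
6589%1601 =185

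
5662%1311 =418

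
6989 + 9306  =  16295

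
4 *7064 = 28256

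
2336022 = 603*3874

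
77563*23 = 1783949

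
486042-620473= -134431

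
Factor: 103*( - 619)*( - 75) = 3^1 * 5^2*103^1 * 619^1 = 4781775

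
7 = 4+3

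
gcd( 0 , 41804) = 41804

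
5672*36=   204192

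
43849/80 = 548 + 9/80  =  548.11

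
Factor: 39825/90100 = 2^( - 2)*3^3 * 17^( - 1 )*53^( - 1 )*59^1 = 1593/3604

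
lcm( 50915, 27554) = 2342090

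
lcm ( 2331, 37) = 2331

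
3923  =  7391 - 3468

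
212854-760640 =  - 547786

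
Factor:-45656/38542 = -2^2*7^(-1)*13^1 * 439^1*2753^( - 1 ) = -  22828/19271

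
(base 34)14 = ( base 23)1f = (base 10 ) 38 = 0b100110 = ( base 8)46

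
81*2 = 162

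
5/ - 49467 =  - 5/49467 = - 0.00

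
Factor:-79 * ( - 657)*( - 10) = -2^1*3^2*5^1*73^1 * 79^1 = - 519030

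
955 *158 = 150890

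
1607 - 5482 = -3875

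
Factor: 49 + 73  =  2^1*61^1  =  122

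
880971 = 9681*91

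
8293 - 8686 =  - 393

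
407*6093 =2479851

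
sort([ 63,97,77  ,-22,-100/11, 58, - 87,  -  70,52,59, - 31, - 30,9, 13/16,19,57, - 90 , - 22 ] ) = [-90, - 87, -70, - 31, - 30,-22, - 22, -100/11,13/16,9, 19,52,57,58,59, 63,77,97]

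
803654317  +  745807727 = 1549462044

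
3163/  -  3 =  - 3163/3 = - 1054.33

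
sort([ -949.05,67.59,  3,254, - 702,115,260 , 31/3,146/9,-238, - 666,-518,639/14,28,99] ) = [ - 949.05,-702, - 666  , - 518, - 238,3,31/3,146/9 , 28,  639/14,67.59,99,115,254, 260 ] 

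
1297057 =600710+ 696347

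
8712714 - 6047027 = 2665687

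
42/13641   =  14/4547 = 0.00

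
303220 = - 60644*(-5) 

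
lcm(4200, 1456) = 109200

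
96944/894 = 48472/447=   108.44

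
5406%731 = 289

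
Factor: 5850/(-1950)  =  -3^1 = -  3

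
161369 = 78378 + 82991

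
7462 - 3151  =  4311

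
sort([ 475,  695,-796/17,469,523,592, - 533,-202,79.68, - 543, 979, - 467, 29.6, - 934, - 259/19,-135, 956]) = [-934, - 543, - 533, - 467, - 202, - 135, - 796/17 , - 259/19,29.6, 79.68,469,475,523,592,695,956,979]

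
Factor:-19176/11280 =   -  17/10=- 2^( - 1)*5^(  -  1)*17^1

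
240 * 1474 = 353760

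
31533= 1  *31533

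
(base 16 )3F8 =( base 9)1348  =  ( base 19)2F9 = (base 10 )1016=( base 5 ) 13031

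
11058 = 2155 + 8903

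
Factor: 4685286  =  2^1*3^1*19^1*73^1*563^1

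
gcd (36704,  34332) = 4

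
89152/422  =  211 + 55/211=211.26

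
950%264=158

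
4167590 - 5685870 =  - 1518280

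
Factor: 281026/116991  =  454/189 = 2^1*3^ ( - 3)*7^( - 1)*227^1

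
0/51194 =0 = 0.00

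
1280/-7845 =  - 256/1569 = - 0.16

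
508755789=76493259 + 432262530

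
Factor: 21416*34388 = 2^5*2677^1*8597^1  =  736453408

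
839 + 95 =934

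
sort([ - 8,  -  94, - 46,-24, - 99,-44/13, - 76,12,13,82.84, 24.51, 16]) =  [ - 99, - 94,-76, - 46 ,-24,-8, - 44/13, 12, 13,16, 24.51, 82.84 ] 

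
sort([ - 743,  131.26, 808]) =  [ - 743,131.26,808 ] 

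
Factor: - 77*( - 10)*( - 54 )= - 41580= - 2^2*3^3 * 5^1*7^1*11^1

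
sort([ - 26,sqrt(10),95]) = [- 26,  sqrt( 10) , 95 ]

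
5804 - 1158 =4646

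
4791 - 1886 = 2905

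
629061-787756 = - 158695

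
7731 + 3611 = 11342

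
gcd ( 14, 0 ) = 14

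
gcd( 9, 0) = 9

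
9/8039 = 9/8039  =  0.00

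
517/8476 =517/8476 = 0.06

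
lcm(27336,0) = 0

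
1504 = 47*32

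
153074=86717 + 66357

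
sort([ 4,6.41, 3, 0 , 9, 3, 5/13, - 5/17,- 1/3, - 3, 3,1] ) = [-3, - 1/3, - 5/17,0, 5/13, 1, 3, 3,3, 4, 6.41,9 ] 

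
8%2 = 0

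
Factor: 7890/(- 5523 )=- 2^1*5^1*7^( - 1) = - 10/7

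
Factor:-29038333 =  - 29038333^1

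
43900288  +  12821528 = 56721816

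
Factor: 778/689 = 2^1*13^( - 1 ) * 53^( - 1 )*389^1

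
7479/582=12 + 165/194 = 12.85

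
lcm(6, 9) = 18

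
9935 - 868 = 9067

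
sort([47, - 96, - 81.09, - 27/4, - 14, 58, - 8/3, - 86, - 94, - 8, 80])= [ - 96  , - 94, - 86, - 81.09,  -  14, - 8, -27/4, - 8/3, 47, 58,80]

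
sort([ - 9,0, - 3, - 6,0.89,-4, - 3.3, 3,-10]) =[ -10, - 9,-6,-4, - 3.3,-3,0,0.89, 3]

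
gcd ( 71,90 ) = 1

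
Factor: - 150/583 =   -  2^1*3^1*5^2*11^(-1)*53^( - 1 ) 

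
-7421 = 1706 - 9127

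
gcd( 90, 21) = 3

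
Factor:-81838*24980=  -2^3* 5^1*17^1*29^1*83^1*1249^1= -  2044313240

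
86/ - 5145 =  -86/5145= - 0.02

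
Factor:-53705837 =-19^1 * 2826623^1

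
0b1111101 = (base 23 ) 5a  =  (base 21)5k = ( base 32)3T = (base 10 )125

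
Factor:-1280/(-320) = 4 = 2^2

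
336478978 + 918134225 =1254613203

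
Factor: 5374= 2^1*2687^1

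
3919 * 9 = 35271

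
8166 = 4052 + 4114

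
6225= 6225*1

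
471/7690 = 471/7690 = 0.06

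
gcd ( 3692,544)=4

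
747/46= 747/46 = 16.24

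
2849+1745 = 4594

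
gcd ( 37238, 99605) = 1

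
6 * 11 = 66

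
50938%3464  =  2442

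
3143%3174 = 3143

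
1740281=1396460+343821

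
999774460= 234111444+765663016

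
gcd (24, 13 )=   1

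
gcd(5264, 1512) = 56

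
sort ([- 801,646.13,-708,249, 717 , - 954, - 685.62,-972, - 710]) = [ -972, - 954, - 801, - 710, - 708, - 685.62, 249, 646.13 , 717 ]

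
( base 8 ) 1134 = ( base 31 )jf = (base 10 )604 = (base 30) K4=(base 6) 2444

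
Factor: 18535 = 5^1 *11^1*337^1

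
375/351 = 1 + 8/117 = 1.07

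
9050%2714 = 908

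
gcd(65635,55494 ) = 1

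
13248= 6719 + 6529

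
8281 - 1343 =6938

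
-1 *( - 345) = 345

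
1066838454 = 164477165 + 902361289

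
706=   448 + 258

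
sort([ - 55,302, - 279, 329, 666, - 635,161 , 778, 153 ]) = [ - 635, - 279, - 55,153,161,302, 329,666, 778]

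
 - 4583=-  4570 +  - 13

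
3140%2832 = 308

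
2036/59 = 2036/59 = 34.51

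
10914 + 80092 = 91006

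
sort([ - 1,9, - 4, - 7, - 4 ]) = [ - 7, - 4,-4, - 1, 9 ] 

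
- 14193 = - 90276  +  76083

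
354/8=44 + 1/4 = 44.25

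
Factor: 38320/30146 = 2^3*5^1*479^1*15073^( - 1) = 19160/15073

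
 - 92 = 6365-6457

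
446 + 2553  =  2999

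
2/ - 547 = -1 + 545/547 = -0.00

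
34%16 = 2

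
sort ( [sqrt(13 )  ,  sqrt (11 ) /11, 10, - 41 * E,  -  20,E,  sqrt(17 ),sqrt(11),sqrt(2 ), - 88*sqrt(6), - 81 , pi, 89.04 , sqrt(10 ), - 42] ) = [  -  88 * sqrt(6 ), - 41*E,- 81, - 42, - 20,  sqrt(11 ) /11,sqrt( 2 ),E, pi,sqrt ( 10 ), sqrt ( 11),sqrt(13),sqrt(17), 10,89.04] 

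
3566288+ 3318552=6884840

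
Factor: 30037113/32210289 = 3337457/3578921=17^1*137^1*421^( - 1)*1433^1*8501^( - 1 )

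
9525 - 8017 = 1508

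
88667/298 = 88667/298= 297.54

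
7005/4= 7005/4=1751.25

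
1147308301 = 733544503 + 413763798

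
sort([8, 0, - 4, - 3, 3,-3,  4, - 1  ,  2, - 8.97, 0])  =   [ - 8.97, - 4, - 3, - 3, - 1, 0, 0,2,3, 4, 8 ]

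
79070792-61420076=17650716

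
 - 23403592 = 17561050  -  40964642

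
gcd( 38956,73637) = 1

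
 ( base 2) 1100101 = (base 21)4H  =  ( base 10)101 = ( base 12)85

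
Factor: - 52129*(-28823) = 1502514167  =  7^1*11^1* 19^1*37^1*41^1* 677^1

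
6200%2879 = 442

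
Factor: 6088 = 2^3*761^1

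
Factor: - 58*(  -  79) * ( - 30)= - 2^2*3^1*5^1*29^1*79^1=- 137460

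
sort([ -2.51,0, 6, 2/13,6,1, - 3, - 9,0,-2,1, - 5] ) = [ - 9, - 5,-3, - 2.51, - 2 , 0,0,2/13,1, 1, 6,6]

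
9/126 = 1/14 = 0.07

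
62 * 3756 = 232872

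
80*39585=3166800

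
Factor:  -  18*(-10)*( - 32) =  - 5760 = - 2^7*3^2 * 5^1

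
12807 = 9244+3563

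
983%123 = 122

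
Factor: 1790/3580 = 1/2 = 2^( - 1) 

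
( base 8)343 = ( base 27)8B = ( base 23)9K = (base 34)6N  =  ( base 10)227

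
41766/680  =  61+143/340= 61.42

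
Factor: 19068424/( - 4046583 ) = -2^3 * 3^(-1) * 17^1*149^1* 379^( - 1)*941^1*3559^( - 1)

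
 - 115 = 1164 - 1279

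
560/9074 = 280/4537 = 0.06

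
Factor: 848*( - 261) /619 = -221328/619 = - 2^4*3^2*29^1*53^1*619^ ( - 1)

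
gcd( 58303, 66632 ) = 8329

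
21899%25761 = 21899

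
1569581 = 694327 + 875254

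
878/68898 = 439/34449 =0.01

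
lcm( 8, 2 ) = 8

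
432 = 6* 72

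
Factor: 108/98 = 2^1*3^3*7^ (-2) = 54/49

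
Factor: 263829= 3^1  *87943^1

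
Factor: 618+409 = 13^1*79^1 = 1027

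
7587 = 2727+4860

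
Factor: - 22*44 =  - 2^3*11^2 = -968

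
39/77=39/77 = 0.51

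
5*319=1595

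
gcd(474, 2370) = 474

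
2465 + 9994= 12459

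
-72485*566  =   - 41026510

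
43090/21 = 43090/21  =  2051.90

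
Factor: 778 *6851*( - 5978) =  - 2^2*7^2*13^1 *17^1*31^1*61^1*389^1 = - 31863206284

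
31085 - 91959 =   -  60874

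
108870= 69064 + 39806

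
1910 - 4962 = - 3052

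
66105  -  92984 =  - 26879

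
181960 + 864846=1046806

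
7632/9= 848 = 848.00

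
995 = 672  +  323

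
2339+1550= 3889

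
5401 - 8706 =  - 3305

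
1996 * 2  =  3992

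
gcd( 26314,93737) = 1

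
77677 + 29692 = 107369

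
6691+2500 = 9191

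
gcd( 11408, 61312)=16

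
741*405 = 300105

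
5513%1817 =62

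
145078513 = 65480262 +79598251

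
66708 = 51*1308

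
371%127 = 117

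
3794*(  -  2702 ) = -10251388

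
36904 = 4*9226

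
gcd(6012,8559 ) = 9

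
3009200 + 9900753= 12909953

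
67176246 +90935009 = 158111255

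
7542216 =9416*801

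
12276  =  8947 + 3329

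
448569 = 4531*99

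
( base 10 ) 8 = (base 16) 8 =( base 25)8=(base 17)8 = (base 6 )12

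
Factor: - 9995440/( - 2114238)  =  713960/151017 = 2^3*3^( -1) *5^1 * 13^1*71^( - 1)*709^ (  -  1) *1373^1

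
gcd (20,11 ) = 1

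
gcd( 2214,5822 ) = 82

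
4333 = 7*619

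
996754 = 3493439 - 2496685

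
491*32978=16192198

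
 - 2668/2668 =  - 1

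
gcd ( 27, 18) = 9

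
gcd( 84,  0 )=84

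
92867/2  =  92867/2 = 46433.50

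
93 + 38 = 131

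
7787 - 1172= 6615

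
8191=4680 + 3511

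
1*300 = 300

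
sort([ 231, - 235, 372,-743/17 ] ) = [-235,-743/17,231, 372] 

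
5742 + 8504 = 14246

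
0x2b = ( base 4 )223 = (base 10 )43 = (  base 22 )1l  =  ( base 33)1a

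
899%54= 35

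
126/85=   1 + 41/85  =  1.48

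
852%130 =72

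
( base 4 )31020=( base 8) 1510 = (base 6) 3520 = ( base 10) 840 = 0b1101001000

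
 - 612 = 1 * ( - 612 ) 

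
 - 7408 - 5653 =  - 13061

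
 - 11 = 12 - 23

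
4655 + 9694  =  14349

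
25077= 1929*13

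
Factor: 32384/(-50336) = -92/143 = - 2^2*11^(  -  1)*13^( -1)*23^1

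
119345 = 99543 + 19802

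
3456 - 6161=-2705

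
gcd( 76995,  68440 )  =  8555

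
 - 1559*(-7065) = 11014335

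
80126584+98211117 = 178337701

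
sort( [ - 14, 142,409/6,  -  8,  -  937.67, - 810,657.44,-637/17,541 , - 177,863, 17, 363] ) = [ - 937.67, - 810, - 177, - 637/17,-14, - 8, 17, 409/6, 142, 363,541 , 657.44,863]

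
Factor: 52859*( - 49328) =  -2^4*3083^1*52859^1 = -2607428752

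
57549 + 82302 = 139851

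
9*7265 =65385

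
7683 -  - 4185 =11868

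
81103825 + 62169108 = 143272933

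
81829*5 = 409145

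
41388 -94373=  -  52985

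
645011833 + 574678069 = 1219689902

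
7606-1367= 6239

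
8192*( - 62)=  - 507904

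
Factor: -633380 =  - 2^2 * 5^1*11^1 * 2879^1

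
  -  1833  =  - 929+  - 904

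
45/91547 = 45/91547=0.00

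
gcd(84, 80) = 4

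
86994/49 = 86994/49 = 1775.39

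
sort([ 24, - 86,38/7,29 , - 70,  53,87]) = [ - 86,-70,38/7,24, 29,53,87]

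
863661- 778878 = 84783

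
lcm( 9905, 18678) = 653730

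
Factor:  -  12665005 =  - 5^1 * 43^1*58907^1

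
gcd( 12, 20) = 4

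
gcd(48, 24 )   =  24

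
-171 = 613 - 784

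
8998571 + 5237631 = 14236202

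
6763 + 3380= 10143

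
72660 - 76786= -4126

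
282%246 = 36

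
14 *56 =784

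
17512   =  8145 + 9367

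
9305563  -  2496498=6809065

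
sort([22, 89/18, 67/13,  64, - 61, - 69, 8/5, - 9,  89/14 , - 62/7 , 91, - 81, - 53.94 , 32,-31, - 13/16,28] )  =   [ - 81,-69,-61 ,-53.94, - 31,  -  9, - 62/7,  -  13/16, 8/5 , 89/18, 67/13,  89/14, 22,28,32,  64,  91]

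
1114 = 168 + 946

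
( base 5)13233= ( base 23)20A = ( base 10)1068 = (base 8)2054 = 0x42C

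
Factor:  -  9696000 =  - 2^8*3^1*5^3*101^1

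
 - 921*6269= - 5773749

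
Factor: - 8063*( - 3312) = 2^4*3^2*11^1*23^1 * 733^1 = 26704656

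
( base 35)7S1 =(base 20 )13hg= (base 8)22524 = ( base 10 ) 9556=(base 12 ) 5644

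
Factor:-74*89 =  - 6586 = -  2^1*37^1*89^1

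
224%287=224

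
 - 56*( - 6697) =375032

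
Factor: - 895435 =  - 5^1*31^1*53^1*109^1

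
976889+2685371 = 3662260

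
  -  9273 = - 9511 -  - 238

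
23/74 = 23/74 = 0.31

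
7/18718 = 1/2674 =0.00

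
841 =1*841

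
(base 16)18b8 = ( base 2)1100010111000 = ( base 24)ang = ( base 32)65O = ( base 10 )6328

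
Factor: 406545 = 3^1*5^1*27103^1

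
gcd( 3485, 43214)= 697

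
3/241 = 3/241 = 0.01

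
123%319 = 123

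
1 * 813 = 813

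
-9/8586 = - 1/954=- 0.00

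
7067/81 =87 + 20/81 = 87.25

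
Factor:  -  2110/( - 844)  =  2^( - 1 )*5^1 = 5/2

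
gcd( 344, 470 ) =2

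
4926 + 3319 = 8245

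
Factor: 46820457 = 3^3*1039^1*1669^1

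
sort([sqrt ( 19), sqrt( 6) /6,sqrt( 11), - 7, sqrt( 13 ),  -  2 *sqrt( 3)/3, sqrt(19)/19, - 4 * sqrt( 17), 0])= [ - 4 * sqrt(17),- 7, - 2*sqrt( 3) /3, 0, sqrt(19 )/19,sqrt( 6)/6, sqrt( 11 ),  sqrt( 13 ),sqrt( 19)]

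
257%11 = 4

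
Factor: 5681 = 13^1*19^1*23^1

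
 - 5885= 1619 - 7504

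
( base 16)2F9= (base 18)265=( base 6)3305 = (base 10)761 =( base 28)R5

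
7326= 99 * 74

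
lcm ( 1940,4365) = 17460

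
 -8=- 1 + - 7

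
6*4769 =28614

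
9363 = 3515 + 5848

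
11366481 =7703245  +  3663236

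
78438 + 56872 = 135310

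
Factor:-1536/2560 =-3/5= -3^1 * 5^(-1) 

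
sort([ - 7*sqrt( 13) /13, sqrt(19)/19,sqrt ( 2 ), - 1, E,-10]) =[-10, - 7 * sqrt( 13)/13, - 1, sqrt(19)/19 , sqrt(2),E]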